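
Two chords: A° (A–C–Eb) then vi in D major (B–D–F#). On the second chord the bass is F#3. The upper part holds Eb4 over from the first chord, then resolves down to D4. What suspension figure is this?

7–6 suspension.

At the second chord the bass is F#3. The suspended Eb4 lies a seventh above the bass; after resolving down by step to D4, the interval above the bass becomes a sixth.
Suspension figures are named by those two intervals: 7–6.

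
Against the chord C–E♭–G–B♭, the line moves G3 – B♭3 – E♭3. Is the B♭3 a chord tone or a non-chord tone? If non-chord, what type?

C minor seventh chord contains C, E♭, G, B♭; B♭ is the seventh, so it is a chord tone.

Chord tone (the seventh of C minor seventh chord).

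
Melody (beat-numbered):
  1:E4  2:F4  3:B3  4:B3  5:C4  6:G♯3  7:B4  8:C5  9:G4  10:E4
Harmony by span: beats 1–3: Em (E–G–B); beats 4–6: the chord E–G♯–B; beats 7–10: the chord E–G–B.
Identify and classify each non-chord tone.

F4 (beat 2) — escape tone; C4 (beat 5) — escape tone; C5 (beat 8) — escape tone.

The harmony at that moment is E minor triad (E, G, B); F4 is not a chord tone.
It is approached by step up from E4 and left by leap down to B3.
Step in, leap out — an escape tone.
The harmony at that moment is E major triad (E, G♯, B); C4 is not a chord tone.
It is approached by step up from B3 and left by leap down to G♯3.
Step in, leap out — an escape tone.
The harmony at that moment is E minor triad (E, G, B); C5 is not a chord tone.
It is approached by step up from B4 and left by leap down to G4.
Step in, leap out — an escape tone.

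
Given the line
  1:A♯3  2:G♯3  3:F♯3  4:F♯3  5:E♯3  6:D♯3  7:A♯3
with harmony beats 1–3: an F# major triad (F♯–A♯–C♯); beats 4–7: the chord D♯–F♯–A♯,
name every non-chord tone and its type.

G♯3 (beat 2) — passing tone; E♯3 (beat 5) — passing tone.

The harmony at that moment is F♯ major triad (F♯, A♯, C♯); G♯3 is not a chord tone.
It is approached by step down from A♯3 and left by step down to F♯3.
Step in, step out in the same direction — a passing tone.
The harmony at that moment is D♯ minor triad (D♯, F♯, A♯); E♯3 is not a chord tone.
It is approached by step down from F♯3 and left by step down to D♯3.
Step in, step out in the same direction — a passing tone.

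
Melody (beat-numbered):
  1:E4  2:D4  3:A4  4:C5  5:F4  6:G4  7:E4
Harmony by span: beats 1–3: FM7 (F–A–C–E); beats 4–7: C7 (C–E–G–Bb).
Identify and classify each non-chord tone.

The harmony at that moment is F major seventh chord (F, A, C, E); D4 is not a chord tone.
It is approached by step down from E4 and left by leap up to A4.
Step in, leap out — an escape tone.
The harmony at that moment is C dominant seventh chord (C, E, G, Bb); F4 is not a chord tone.
It is approached by leap down from C5 and left by step up to G4.
Leap in, step out — an appoggiatura.

D4 (beat 2) — escape tone; F4 (beat 5) — appoggiatura.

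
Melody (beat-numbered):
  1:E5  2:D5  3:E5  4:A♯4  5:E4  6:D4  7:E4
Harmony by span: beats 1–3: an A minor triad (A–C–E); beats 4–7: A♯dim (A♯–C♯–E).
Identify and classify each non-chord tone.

D5 (beat 2) — neighbor tone; D4 (beat 6) — neighbor tone.

The harmony at that moment is A minor triad (A, C, E); D5 is not a chord tone.
It is approached by step down from E5 and left by step up to E5.
Step away and step back to the same note — a neighbor tone (lower neighbor).
The harmony at that moment is A♯ diminished triad (A♯, C♯, E); D4 is not a chord tone.
It is approached by step down from E4 and left by step up to E4.
Step away and step back to the same note — a neighbor tone (lower neighbor).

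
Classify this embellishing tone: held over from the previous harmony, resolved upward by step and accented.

Approach: by preparation — the pitch is first a chord tone, then held (tied or repeated) while the harmony changes under it. Departure: up by step. Metric position: strong.
A prepared dissonance that resolves upward by step — a retardation. (The same figure resolving downward would be a suspension.)

Retardation.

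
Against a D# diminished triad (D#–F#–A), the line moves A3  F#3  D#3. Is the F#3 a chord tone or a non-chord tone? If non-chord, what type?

D# diminished triad contains D#, F#, A; F# is the third, so it is a chord tone.

Chord tone (the third of D# diminished triad).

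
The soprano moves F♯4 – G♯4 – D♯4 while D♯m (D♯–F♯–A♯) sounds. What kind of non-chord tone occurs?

The harmony at that moment is D♯ minor triad (D♯, F♯, A♯); G♯4 is not a chord tone.
It is approached by step up from F♯4 and left by leap down to D♯4.
Step in, leap out — an escape tone.

G♯4 is an escape tone.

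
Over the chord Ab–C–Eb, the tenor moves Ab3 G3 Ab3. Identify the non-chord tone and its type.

G3 is a neighbor tone.

The harmony at that moment is Ab major triad (Ab, C, Eb); G3 is not a chord tone.
It is approached by step down from Ab3 and left by step up to Ab3.
Step away and step back to the same note — a neighbor tone (lower neighbor).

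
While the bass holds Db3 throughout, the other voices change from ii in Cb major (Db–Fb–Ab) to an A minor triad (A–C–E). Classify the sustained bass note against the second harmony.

Pedal tone (pedal point).

The harmony at that moment is A minor triad (A, C, E); Db3 is not a chord tone.
It is held over (the same pitch as the preceding Db3) and then sustained as the same pitch into the next harmony.
Sustained through a change of harmony — a pedal tone.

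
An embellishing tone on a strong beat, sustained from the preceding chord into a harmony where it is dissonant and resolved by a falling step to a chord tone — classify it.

Approach: by preparation — the pitch is first a chord tone, then held (tied or repeated) while the harmony changes under it. Departure: down by step. Metric position: strong.
A prepared dissonance that resolves downward by step — a suspension. (The same figure resolving upward would be a retardation.)

Suspension.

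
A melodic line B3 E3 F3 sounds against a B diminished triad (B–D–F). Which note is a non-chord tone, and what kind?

The harmony at that moment is B diminished triad (B, D, F); E3 is not a chord tone.
It is approached by leap down from B3 and left by step up to F3.
Leap in, step out — an appoggiatura.

E3 is an appoggiatura.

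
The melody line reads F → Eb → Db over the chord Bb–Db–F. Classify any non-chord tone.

The harmony at that moment is Bb minor triad (Bb, Db, F); Eb is not a chord tone.
It is approached by step down from F and left by step down to Db.
Step in, step out in the same direction — a passing tone.

Eb is a passing tone.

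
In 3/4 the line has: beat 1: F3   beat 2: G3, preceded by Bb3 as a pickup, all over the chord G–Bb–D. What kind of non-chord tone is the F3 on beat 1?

The harmony at that moment is G minor triad (G, Bb, D); F3 is not a chord tone.
It is approached by leap down from Bb3 and left by step up to G3.
Leap in, step out, metrically accented — an appoggiatura.

Appoggiatura.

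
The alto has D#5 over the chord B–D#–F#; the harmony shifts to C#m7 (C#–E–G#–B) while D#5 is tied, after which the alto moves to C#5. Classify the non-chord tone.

D#5 is a suspension.

The harmony at that moment is C# minor seventh chord (C#, E, G#, B); D#5 is not a chord tone.
It is held over (the same pitch as the preceding D#5) and left by step down to C#5.
Held over from the previous chord and resolving down by step — a suspension.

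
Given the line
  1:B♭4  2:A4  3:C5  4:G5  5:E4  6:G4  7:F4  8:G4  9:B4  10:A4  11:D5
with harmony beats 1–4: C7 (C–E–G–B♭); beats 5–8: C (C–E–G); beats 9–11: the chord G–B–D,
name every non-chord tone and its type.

A4 (beat 2) — escape tone; F4 (beat 7) — neighbor tone; A4 (beat 10) — escape tone.

The harmony at that moment is C dominant seventh chord (C, E, G, B♭); A4 is not a chord tone.
It is approached by step down from B♭4 and left by leap up to C5.
Step in, leap out — an escape tone.
The harmony at that moment is C major triad (C, E, G); F4 is not a chord tone.
It is approached by step down from G4 and left by step up to G4.
Step away and step back to the same note — a neighbor tone (lower neighbor).
The harmony at that moment is G major triad (G, B, D); A4 is not a chord tone.
It is approached by step down from B4 and left by leap up to D5.
Step in, leap out — an escape tone.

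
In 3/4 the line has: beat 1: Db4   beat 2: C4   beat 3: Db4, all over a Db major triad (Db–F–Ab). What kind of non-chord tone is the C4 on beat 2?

Lower neighbor tone.

The harmony at that moment is Db major triad (Db, F, Ab); C4 is not a chord tone.
It is approached by step down from Db4 and left by step up to Db4.
Step away and step back to the same note — a neighbor tone (lower neighbor).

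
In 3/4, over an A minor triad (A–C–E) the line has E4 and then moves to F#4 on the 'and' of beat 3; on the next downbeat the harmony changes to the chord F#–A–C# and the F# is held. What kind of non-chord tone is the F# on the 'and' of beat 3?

The harmony at that moment is A minor triad (A, C, E); F#4 is not a chord tone.
It is approached by step up from E4 and then sustained as the same pitch into the next harmony.
Arriving early and becoming a chord tone when the harmony changes — an anticipation.

Anticipation.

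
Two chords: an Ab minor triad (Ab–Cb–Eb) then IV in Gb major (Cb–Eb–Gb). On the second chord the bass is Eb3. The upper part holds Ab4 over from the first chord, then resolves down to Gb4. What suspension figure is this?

4–3 suspension.

At the second chord the bass is Eb3. The suspended Ab4 lies a fourth above the bass; after resolving down by step to Gb4, the interval above the bass becomes a third.
Suspension figures are named by those two intervals: 4–3.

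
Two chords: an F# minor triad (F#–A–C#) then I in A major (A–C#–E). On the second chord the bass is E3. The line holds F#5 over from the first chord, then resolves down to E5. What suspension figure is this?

At the second chord the bass is E3. The suspended F#5 lies a ninth above the bass; after resolving down by step to E5, the interval above the bass becomes an octave.
Suspension figures are named by those two intervals: 9–8.

9–8 suspension.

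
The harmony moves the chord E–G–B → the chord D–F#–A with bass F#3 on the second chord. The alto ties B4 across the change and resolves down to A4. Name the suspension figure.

4–3 suspension.

At the second chord the bass is F#3. The suspended B4 lies a fourth above the bass; after resolving down by step to A4, the interval above the bass becomes a third.
Suspension figures are named by those two intervals: 4–3.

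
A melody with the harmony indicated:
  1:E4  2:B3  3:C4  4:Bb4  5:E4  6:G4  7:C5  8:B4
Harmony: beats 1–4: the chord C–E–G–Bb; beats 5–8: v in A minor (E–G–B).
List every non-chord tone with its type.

B3 (beat 2) — appoggiatura; C5 (beat 7) — appoggiatura.

The harmony at that moment is C dominant seventh chord (C, E, G, Bb); B3 is not a chord tone.
It is approached by leap down from E4 and left by step up to C4.
Leap in, step out — an appoggiatura.
The harmony at that moment is E minor triad (E, G, B); C5 is not a chord tone.
It is approached by leap up from G4 and left by step down to B4.
Leap in, step out — an appoggiatura.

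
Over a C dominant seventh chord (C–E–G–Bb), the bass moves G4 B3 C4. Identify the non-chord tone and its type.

The harmony at that moment is C dominant seventh chord (C, E, G, Bb); B3 is not a chord tone.
It is approached by leap down from G4 and left by step up to C4.
Leap in, step out — an appoggiatura.

B3 is an appoggiatura.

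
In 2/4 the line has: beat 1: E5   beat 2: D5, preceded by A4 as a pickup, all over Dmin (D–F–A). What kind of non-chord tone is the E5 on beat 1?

The harmony at that moment is D minor triad (D, F, A); E5 is not a chord tone.
It is approached by leap up from A4 and left by step down to D5.
Leap in, step out, metrically accented — an appoggiatura.

Appoggiatura.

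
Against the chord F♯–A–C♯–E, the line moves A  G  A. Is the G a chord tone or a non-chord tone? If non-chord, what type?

The harmony at that moment is F♯ minor seventh chord (F♯, A, C♯, E); G is not a chord tone.
It is approached by step down from A and left by step up to A.
Step away and step back to the same note — a neighbor tone (lower neighbor).

Non-chord tone — a neighbor tone.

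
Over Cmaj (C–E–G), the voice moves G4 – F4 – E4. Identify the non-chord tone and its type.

F4 is a passing tone.

The harmony at that moment is C major triad (C, E, G); F4 is not a chord tone.
It is approached by step down from G4 and left by step down to E4.
Step in, step out in the same direction — a passing tone.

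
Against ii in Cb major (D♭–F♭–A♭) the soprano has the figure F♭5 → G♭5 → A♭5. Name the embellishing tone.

The harmony at that moment is D♭ minor triad (D♭, F♭, A♭); G♭5 is not a chord tone.
It is approached by step up from F♭5 and left by step up to A♭5.
Step in, step out in the same direction — a passing tone.

G♭5 is a passing tone.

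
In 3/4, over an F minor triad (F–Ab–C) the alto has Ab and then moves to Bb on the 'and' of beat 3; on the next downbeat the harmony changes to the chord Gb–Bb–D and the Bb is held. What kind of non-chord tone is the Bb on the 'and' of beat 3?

The harmony at that moment is F minor triad (F, Ab, C); Bb is not a chord tone.
It is approached by step up from Ab and then sustained as the same pitch into the next harmony.
Arriving early and becoming a chord tone when the harmony changes — an anticipation.

Anticipation.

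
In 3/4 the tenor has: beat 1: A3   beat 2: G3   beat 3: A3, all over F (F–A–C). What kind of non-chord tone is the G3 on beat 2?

The harmony at that moment is F major triad (F, A, C); G3 is not a chord tone.
It is approached by step down from A3 and left by step up to A3.
Step away and step back to the same note — a neighbor tone (lower neighbor).

Lower neighbor tone.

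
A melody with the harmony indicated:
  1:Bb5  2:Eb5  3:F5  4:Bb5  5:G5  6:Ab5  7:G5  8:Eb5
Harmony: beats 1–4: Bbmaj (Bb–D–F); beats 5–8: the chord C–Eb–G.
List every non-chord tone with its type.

The harmony at that moment is Bb major triad (Bb, D, F); Eb5 is not a chord tone.
It is approached by leap down from Bb5 and left by step up to F5.
Leap in, step out — an appoggiatura.
The harmony at that moment is C minor triad (C, Eb, G); Ab5 is not a chord tone.
It is approached by step up from G5 and left by step down to G5.
Step away and step back to the same note — a neighbor tone (upper neighbor).

Eb5 (beat 2) — appoggiatura; Ab5 (beat 6) — neighbor tone.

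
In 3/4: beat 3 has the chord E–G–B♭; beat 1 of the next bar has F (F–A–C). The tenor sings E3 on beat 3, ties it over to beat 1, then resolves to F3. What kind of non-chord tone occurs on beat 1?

The harmony at that moment is F major triad (F, A, C); E3 is not a chord tone.
It is held over (the same pitch as the preceding E3) and left by step up to F3.
Held over from the previous chord and resolving up by step — a retardation.

Retardation.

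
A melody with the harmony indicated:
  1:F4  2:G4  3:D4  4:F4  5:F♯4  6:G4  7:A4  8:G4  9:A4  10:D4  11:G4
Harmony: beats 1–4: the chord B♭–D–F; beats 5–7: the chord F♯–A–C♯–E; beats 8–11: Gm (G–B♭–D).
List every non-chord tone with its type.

G4 (beat 2) — escape tone; G4 (beat 6) — passing tone; A4 (beat 9) — escape tone.

The harmony at that moment is B♭ major triad (B♭, D, F); G4 is not a chord tone.
It is approached by step up from F4 and left by leap down to D4.
Step in, leap out — an escape tone.
The harmony at that moment is F♯ minor seventh chord (F♯, A, C♯, E); G4 is not a chord tone.
It is approached by step up from F♯4 and left by step up to A4.
Step in, step out in the same direction — a passing tone.
The harmony at that moment is G minor triad (G, B♭, D); A4 is not a chord tone.
It is approached by step up from G4 and left by leap down to D4.
Step in, leap out — an escape tone.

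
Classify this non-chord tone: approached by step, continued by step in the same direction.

Approach: by step. Departure: by step, continuing in the same direction.
Stepwise on both sides with no change of direction means the note fills in the space between two different chord tones — a passing tone. (Had it turned back to its starting note it would be a neighbor tone instead.)

Passing tone.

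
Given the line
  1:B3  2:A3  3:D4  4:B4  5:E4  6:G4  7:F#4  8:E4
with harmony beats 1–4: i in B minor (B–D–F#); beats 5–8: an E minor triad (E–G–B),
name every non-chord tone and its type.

The harmony at that moment is B minor triad (B, D, F#); A3 is not a chord tone.
It is approached by step down from B3 and left by leap up to D4.
Step in, leap out — an escape tone.
The harmony at that moment is E minor triad (E, G, B); F#4 is not a chord tone.
It is approached by step down from G4 and left by step down to E4.
Step in, step out in the same direction — a passing tone.

A3 (beat 2) — escape tone; F#4 (beat 7) — passing tone.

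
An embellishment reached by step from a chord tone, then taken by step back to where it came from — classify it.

Approach: by step. Departure: by step in the opposite direction, back to the starting pitch.
Stepwise on both sides but reversing to return to the same chord tone — a neighbor tone. (Had it continued onward in the same direction it would be a passing tone instead.)

Neighbor tone.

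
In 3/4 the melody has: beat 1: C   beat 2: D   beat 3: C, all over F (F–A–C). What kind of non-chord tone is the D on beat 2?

The harmony at that moment is F major triad (F, A, C); D is not a chord tone.
It is approached by step up from C and left by step down to C.
Step away and step back to the same note — a neighbor tone (upper neighbor).

Upper neighbor tone.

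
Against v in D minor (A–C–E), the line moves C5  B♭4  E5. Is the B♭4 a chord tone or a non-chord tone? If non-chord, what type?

Non-chord tone — an escape tone.

The harmony at that moment is A minor triad (A, C, E); B♭4 is not a chord tone.
It is approached by step down from C5 and left by leap up to E5.
Step in, leap out — an escape tone.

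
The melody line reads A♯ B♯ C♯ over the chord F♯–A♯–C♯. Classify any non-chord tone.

The harmony at that moment is F♯ major triad (F♯, A♯, C♯); B♯ is not a chord tone.
It is approached by step up from A♯ and left by step up to C♯.
Step in, step out in the same direction — a passing tone.

B♯ is a passing tone.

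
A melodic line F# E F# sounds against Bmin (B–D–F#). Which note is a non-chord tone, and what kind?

E is a neighbor tone.

The harmony at that moment is B minor triad (B, D, F#); E is not a chord tone.
It is approached by step down from F# and left by step up to F#.
Step away and step back to the same note — a neighbor tone (lower neighbor).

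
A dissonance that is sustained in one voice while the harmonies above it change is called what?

Pedal tone.

Approach: none. Departure: none — a single pitch is sustained while the chords change around it, passing through harmonies that do not contain it.
No melodic motion at all; the dissonance is created entirely by the moving harmonies against the stationary note — a pedal tone (pedal point).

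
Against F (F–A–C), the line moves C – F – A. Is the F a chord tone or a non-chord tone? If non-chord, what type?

F major triad contains F, A, C; F is the root, so it is a chord tone.

Chord tone (the root of F major triad).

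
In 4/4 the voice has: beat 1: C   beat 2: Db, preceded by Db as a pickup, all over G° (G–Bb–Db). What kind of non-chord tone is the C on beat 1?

Lower neighbor tone.

The harmony at that moment is G diminished triad (G, Bb, Db); C is not a chord tone.
It is approached by step down from Db and left by step up to Db.
Step away and step back to the same note — a neighbor tone (lower neighbor).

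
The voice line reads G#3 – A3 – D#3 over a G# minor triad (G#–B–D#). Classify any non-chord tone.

A3 is an escape tone.

The harmony at that moment is G# minor triad (G#, B, D#); A3 is not a chord tone.
It is approached by step up from G#3 and left by leap down to D#3.
Step in, leap out — an escape tone.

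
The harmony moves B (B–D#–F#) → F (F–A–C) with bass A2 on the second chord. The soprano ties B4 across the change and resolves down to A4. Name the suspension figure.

At the second chord the bass is A2. The suspended B4 lies a ninth above the bass; after resolving down by step to A4, the interval above the bass becomes an octave.
Suspension figures are named by those two intervals: 9–8.

9–8 suspension.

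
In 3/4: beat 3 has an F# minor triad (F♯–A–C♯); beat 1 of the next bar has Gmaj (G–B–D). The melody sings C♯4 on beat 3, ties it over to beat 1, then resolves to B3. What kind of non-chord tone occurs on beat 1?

The harmony at that moment is G major triad (G, B, D); C♯4 is not a chord tone.
It is held over (the same pitch as the preceding C♯4) and left by step down to B3.
Held over from the previous chord and resolving down by step — a suspension.

Suspension.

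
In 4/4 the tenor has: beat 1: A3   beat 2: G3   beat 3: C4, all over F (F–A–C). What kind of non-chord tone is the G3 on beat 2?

Escape tone.

The harmony at that moment is F major triad (F, A, C); G3 is not a chord tone.
It is approached by step down from A3 and left by leap up to C4.
Step in, leap out, on a weak beat — an escape tone.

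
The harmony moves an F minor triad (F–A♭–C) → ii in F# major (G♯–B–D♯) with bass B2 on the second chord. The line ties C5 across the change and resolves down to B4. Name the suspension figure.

At the second chord the bass is B2. The suspended C5 lies a ninth above the bass; after resolving down by step to B4, the interval above the bass becomes an octave.
Suspension figures are named by those two intervals: 9–8.

9–8 suspension.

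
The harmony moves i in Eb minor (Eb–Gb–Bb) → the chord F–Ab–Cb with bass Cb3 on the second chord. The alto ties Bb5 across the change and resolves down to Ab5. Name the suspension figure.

7–6 suspension.

At the second chord the bass is Cb3. The suspended Bb5 lies a seventh above the bass; after resolving down by step to Ab5, the interval above the bass becomes a sixth.
Suspension figures are named by those two intervals: 7–6.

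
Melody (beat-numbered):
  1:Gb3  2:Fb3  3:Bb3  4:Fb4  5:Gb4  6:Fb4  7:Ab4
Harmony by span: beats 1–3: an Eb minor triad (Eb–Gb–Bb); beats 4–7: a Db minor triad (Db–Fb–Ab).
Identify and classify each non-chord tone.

The harmony at that moment is Eb minor triad (Eb, Gb, Bb); Fb3 is not a chord tone.
It is approached by step down from Gb3 and left by leap up to Bb3.
Step in, leap out — an escape tone.
The harmony at that moment is Db minor triad (Db, Fb, Ab); Gb4 is not a chord tone.
It is approached by step up from Fb4 and left by step down to Fb4.
Step away and step back to the same note — a neighbor tone (upper neighbor).

Fb3 (beat 2) — escape tone; Gb4 (beat 5) — neighbor tone.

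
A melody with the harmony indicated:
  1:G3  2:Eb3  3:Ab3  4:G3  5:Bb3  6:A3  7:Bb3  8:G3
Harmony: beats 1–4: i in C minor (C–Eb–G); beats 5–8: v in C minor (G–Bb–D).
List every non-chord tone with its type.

The harmony at that moment is C minor triad (C, Eb, G); Ab3 is not a chord tone.
It is approached by leap up from Eb3 and left by step down to G3.
Leap in, step out — an appoggiatura.
The harmony at that moment is G minor triad (G, Bb, D); A3 is not a chord tone.
It is approached by step down from Bb3 and left by step up to Bb3.
Step away and step back to the same note — a neighbor tone (lower neighbor).

Ab3 (beat 3) — appoggiatura; A3 (beat 6) — neighbor tone.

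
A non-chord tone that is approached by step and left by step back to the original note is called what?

Approach: by step. Departure: by step in the opposite direction, back to the starting pitch.
Stepwise on both sides but reversing to return to the same chord tone — a neighbor tone. (Had it continued onward in the same direction it would be a passing tone instead.)

Neighbor tone.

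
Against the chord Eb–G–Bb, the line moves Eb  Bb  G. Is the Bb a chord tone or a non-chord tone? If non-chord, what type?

Chord tone (the fifth of Eb major triad).

Eb major triad contains Eb, G, Bb; Bb is the fifth, so it is a chord tone.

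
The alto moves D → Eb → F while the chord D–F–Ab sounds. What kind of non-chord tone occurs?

The harmony at that moment is D diminished triad (D, F, Ab); Eb is not a chord tone.
It is approached by step up from D and left by step up to F.
Step in, step out in the same direction — a passing tone.

Eb is a passing tone.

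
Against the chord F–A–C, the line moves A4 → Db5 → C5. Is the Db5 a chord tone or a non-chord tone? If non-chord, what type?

The harmony at that moment is F major triad (F, A, C); Db5 is not a chord tone.
It is approached by leap up from A4 and left by step down to C5.
Leap in, step out — an appoggiatura.

Non-chord tone — an appoggiatura.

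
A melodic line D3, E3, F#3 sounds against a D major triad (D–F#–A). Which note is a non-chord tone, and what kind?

The harmony at that moment is D major triad (D, F#, A); E3 is not a chord tone.
It is approached by step up from D3 and left by step up to F#3.
Step in, step out in the same direction — a passing tone.

E3 is a passing tone.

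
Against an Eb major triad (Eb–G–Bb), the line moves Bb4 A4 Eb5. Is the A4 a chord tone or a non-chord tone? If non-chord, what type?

The harmony at that moment is Eb major triad (Eb, G, Bb); A4 is not a chord tone.
It is approached by step down from Bb4 and left by leap up to Eb5.
Step in, leap out — an escape tone.

Non-chord tone — an escape tone.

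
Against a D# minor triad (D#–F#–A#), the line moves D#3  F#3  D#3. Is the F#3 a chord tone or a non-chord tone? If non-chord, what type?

Chord tone (the third of D# minor triad).

D# minor triad contains D#, F#, A#; F# is the third, so it is a chord tone.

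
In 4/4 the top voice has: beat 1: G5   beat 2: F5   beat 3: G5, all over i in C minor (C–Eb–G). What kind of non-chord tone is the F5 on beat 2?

The harmony at that moment is C minor triad (C, Eb, G); F5 is not a chord tone.
It is approached by step down from G5 and left by step up to G5.
Step away and step back to the same note — a neighbor tone (lower neighbor).

Lower neighbor tone.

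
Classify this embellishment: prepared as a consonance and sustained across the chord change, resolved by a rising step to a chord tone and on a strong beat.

Retardation.

Approach: by preparation — the pitch is first a chord tone, then held (tied or repeated) while the harmony changes under it. Departure: up by step. Metric position: strong.
A prepared dissonance that resolves upward by step — a retardation. (The same figure resolving downward would be a suspension.)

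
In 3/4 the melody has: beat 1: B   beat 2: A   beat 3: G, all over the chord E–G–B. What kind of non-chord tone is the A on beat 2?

Passing tone.

The harmony at that moment is E minor triad (E, G, B); A is not a chord tone.
It is approached by step down from B and left by step down to G.
Step in, step out in the same direction — a passing tone.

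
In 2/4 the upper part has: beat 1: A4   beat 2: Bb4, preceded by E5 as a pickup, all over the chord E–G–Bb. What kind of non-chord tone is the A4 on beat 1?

The harmony at that moment is E diminished triad (E, G, Bb); A4 is not a chord tone.
It is approached by leap down from E5 and left by step up to Bb4.
Leap in, step out, metrically accented — an appoggiatura.

Appoggiatura.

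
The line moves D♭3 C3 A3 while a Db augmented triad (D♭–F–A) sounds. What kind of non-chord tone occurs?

The harmony at that moment is D♭ augmented triad (D♭, F, A); C3 is not a chord tone.
It is approached by step down from D♭3 and left by leap up to A3.
Step in, leap out — an escape tone.

C3 is an escape tone.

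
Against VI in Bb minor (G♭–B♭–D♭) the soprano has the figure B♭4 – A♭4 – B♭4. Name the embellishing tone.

A♭4 is a neighbor tone.

The harmony at that moment is G♭ major triad (G♭, B♭, D♭); A♭4 is not a chord tone.
It is approached by step down from B♭4 and left by step up to B♭4.
Step away and step back to the same note — a neighbor tone (lower neighbor).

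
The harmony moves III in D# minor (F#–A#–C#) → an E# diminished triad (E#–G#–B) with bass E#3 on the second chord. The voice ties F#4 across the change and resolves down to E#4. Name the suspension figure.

9–8 suspension.

At the second chord the bass is E#3. The suspended F#4 lies a ninth above the bass; after resolving down by step to E#4, the interval above the bass becomes an octave.
Suspension figures are named by those two intervals: 9–8.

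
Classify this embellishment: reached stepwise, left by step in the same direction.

Approach: by step. Departure: by step, continuing in the same direction.
Stepwise on both sides with no change of direction means the note fills in the space between two different chord tones — a passing tone. (Had it turned back to its starting note it would be a neighbor tone instead.)

Passing tone.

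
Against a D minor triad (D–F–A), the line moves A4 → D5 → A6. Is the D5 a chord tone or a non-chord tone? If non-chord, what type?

Chord tone (the root of D minor triad).

D minor triad contains D, F, A; D is the root, so it is a chord tone.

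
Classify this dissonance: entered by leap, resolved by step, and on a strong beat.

Appoggiatura.

Approach: by leap. Departure: by step. Metric position: strong.
Leap in, step out, in a metrically strong position — an appoggiatura. (It is the mirror image of the escape tone, which steps in and leaps out from a weak position.)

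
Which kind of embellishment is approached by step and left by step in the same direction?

Approach: by step. Departure: by step, continuing in the same direction.
Stepwise on both sides with no change of direction means the note fills in the space between two different chord tones — a passing tone. (Had it turned back to its starting note it would be a neighbor tone instead.)

Passing tone.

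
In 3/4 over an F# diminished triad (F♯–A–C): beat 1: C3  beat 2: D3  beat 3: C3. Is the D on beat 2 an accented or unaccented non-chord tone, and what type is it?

The harmony at that moment is F♯ diminished triad (F♯, A, C); D3 is not a chord tone.
It is approached by step up from C3 and left by step down to C3.
Step away and step back to the same note — a neighbor tone (upper neighbor).
It falls on a weak beat, so it is unaccented.

Unaccented neighbor tone.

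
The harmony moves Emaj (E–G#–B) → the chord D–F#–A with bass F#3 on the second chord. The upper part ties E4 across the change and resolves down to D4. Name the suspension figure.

7–6 suspension.

At the second chord the bass is F#3. The suspended E4 lies a seventh above the bass; after resolving down by step to D4, the interval above the bass becomes a sixth.
Suspension figures are named by those two intervals: 7–6.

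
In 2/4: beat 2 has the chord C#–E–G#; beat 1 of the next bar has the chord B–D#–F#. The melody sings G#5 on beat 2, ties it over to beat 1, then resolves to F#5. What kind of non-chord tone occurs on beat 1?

Suspension.

The harmony at that moment is B major triad (B, D#, F#); G#5 is not a chord tone.
It is held over (the same pitch as the preceding G#5) and left by step down to F#5.
Held over from the previous chord and resolving down by step — a suspension.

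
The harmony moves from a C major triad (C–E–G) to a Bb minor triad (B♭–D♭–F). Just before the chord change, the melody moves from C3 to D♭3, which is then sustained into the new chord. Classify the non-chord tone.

D♭3 is an anticipation.

The harmony at that moment is C major triad (C, E, G); D♭3 is not a chord tone.
It is approached by step up from C3 and then sustained as the same pitch into the next harmony.
Arriving early and becoming a chord tone when the harmony changes — an anticipation.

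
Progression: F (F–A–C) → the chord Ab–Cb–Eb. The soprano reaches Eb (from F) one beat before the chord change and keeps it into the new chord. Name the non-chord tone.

Eb is an anticipation.

The harmony at that moment is F major triad (F, A, C); Eb is not a chord tone.
It is approached by step down from F and then sustained as the same pitch into the next harmony.
Arriving early and becoming a chord tone when the harmony changes — an anticipation.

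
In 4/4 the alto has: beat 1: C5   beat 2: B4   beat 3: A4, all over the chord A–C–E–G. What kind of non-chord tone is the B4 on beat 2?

Passing tone.

The harmony at that moment is A minor seventh chord (A, C, E, G); B4 is not a chord tone.
It is approached by step down from C5 and left by step down to A4.
Step in, step out in the same direction — a passing tone.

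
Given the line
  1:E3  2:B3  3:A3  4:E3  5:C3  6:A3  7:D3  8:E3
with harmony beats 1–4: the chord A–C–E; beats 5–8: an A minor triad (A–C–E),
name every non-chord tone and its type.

B3 (beat 2) — appoggiatura; D3 (beat 7) — appoggiatura.

The harmony at that moment is A minor triad (A, C, E); B3 is not a chord tone.
It is approached by leap up from E3 and left by step down to A3.
Leap in, step out — an appoggiatura.
The harmony at that moment is A minor triad (A, C, E); D3 is not a chord tone.
It is approached by leap down from A3 and left by step up to E3.
Leap in, step out — an appoggiatura.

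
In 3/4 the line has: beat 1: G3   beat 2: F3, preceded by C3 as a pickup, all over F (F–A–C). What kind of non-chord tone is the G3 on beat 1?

The harmony at that moment is F major triad (F, A, C); G3 is not a chord tone.
It is approached by leap up from C3 and left by step down to F3.
Leap in, step out, metrically accented — an appoggiatura.

Appoggiatura.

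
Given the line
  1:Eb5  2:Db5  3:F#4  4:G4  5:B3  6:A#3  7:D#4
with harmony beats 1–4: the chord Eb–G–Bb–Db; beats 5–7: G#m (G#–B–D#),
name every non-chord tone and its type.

The harmony at that moment is Eb dominant seventh chord (Eb, G, Bb, Db); F#4 is not a chord tone.
It is approached by leap down from Db5 and left by step up to G4.
Leap in, step out — an appoggiatura.
The harmony at that moment is G# minor triad (G#, B, D#); A#3 is not a chord tone.
It is approached by step down from B3 and left by leap up to D#4.
Step in, leap out — an escape tone.

F#4 (beat 3) — appoggiatura; A#3 (beat 6) — escape tone.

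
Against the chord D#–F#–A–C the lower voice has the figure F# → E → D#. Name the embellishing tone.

The harmony at that moment is D# diminished seventh chord (D#, F#, A, C); E is not a chord tone.
It is approached by step down from F# and left by step down to D#.
Step in, step out in the same direction — a passing tone.

E is a passing tone.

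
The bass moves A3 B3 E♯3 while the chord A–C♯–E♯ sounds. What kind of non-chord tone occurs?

B3 is an escape tone.

The harmony at that moment is A augmented triad (A, C♯, E♯); B3 is not a chord tone.
It is approached by step up from A3 and left by leap down to E♯3.
Step in, leap out — an escape tone.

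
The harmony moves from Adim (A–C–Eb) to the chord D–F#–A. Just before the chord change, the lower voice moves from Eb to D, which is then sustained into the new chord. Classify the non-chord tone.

The harmony at that moment is A diminished triad (A, C, Eb); D is not a chord tone.
It is approached by step down from Eb and then sustained as the same pitch into the next harmony.
Arriving early and becoming a chord tone when the harmony changes — an anticipation.

D is an anticipation.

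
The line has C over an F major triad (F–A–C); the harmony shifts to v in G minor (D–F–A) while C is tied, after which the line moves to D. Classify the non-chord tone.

C is a retardation.

The harmony at that moment is D minor triad (D, F, A); C is not a chord tone.
It is held over (the same pitch as the preceding C) and left by step up to D.
Held over from the previous chord and resolving up by step — a retardation.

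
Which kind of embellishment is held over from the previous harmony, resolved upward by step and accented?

Approach: by preparation — the pitch is first a chord tone, then held (tied or repeated) while the harmony changes under it. Departure: up by step. Metric position: strong.
A prepared dissonance that resolves upward by step — a retardation. (The same figure resolving downward would be a suspension.)

Retardation.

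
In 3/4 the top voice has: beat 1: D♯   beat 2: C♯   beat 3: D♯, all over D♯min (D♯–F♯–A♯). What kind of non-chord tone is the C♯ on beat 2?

Lower neighbor tone.

The harmony at that moment is D♯ minor triad (D♯, F♯, A♯); C♯ is not a chord tone.
It is approached by step down from D♯ and left by step up to D♯.
Step away and step back to the same note — a neighbor tone (lower neighbor).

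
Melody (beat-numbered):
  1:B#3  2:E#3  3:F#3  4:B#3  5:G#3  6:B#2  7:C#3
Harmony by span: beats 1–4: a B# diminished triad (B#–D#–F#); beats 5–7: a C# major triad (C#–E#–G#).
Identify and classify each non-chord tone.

The harmony at that moment is B# diminished triad (B#, D#, F#); E#3 is not a chord tone.
It is approached by leap down from B#3 and left by step up to F#3.
Leap in, step out — an appoggiatura.
The harmony at that moment is C# major triad (C#, E#, G#); B#2 is not a chord tone.
It is approached by leap down from G#3 and left by step up to C#3.
Leap in, step out — an appoggiatura.

E#3 (beat 2) — appoggiatura; B#2 (beat 6) — appoggiatura.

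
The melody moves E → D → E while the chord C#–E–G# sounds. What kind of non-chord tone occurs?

The harmony at that moment is C# minor triad (C#, E, G#); D is not a chord tone.
It is approached by step down from E and left by step up to E.
Step away and step back to the same note — a neighbor tone (lower neighbor).

D is a neighbor tone.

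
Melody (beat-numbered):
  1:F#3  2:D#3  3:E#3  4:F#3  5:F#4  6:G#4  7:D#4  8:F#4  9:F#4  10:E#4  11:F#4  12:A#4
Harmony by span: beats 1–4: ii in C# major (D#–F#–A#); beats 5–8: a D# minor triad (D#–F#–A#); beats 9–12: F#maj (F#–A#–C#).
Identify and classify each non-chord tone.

E#3 (beat 3) — passing tone; G#4 (beat 6) — escape tone; E#4 (beat 10) — neighbor tone.

The harmony at that moment is D# minor triad (D#, F#, A#); E#3 is not a chord tone.
It is approached by step up from D#3 and left by step up to F#3.
Step in, step out in the same direction — a passing tone.
The harmony at that moment is D# minor triad (D#, F#, A#); G#4 is not a chord tone.
It is approached by step up from F#4 and left by leap down to D#4.
Step in, leap out — an escape tone.
The harmony at that moment is F# major triad (F#, A#, C#); E#4 is not a chord tone.
It is approached by step down from F#4 and left by step up to F#4.
Step away and step back to the same note — a neighbor tone (lower neighbor).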